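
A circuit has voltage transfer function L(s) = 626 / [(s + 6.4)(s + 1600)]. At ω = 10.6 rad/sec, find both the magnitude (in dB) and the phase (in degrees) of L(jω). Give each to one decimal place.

|j10.6 + 6.4| = √(10.6² + 6.4²) = 12.38
|j10.6 + 1600| = √(10.6² + 1600²) = 1600
|L(j10.6)| = 626 / (12.38 × 1600) = 0.031597
20 log₁₀(0.031597) = -30.01 dB
∠(j10.6 + 6.4) = arctan(10.6/6.4) = 58.88°
∠(j10.6 + 1600) = arctan(10.6/1600) = 0.38°
∠L(j10.6) = − (58.88° + 0.38°) = -59.26°

|L| = -30.0 dB, ∠L = -59.3 deg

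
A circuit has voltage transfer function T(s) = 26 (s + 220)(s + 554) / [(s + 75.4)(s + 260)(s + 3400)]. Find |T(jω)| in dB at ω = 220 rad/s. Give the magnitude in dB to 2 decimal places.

-34.96 dB

|j220 + 220| = √(220² + 220²) = 311.1
|j220 + 554| = √(220² + 554²) = 596.1
|j220 + 75.4| = √(220² + 75.4²) = 232.6
|j220 + 260| = √(220² + 260²) = 340.6
|j220 + 3400| = √(220² + 3400²) = 3407
|T(j220)| = 26 × 311.1 × 596.1 / (232.6 × 340.6 × 3407) = 0.017868
20 log₁₀(0.017868) = -34.959 dB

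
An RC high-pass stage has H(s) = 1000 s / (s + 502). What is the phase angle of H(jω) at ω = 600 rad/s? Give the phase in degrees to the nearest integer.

40 deg

∠(j600) = 90.00°
∠(j600 + 502) = arctan(600/502) = 50.08°
∠H(j600) = 90.00° − 50.08° = 39.92°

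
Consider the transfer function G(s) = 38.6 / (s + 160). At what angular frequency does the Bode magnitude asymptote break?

The single real pole at s = −160 gives a corner at ω = 160 rad s⁻¹.

160 rad s⁻¹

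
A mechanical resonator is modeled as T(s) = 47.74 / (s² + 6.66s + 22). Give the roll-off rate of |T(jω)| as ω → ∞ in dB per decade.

-40 dB/decade

With 0 zeros and 2 poles, the high-frequency asymptotic slope is 20 × (0 − 2) = -40 dB/decade.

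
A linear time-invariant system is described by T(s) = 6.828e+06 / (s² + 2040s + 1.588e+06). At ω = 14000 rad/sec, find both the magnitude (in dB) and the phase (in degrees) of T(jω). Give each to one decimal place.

|(j14000)² + 2040(j14000) + 1.588e+06| = |-1.9441e+08 + j2.856e+07| = 1.965e+08
|T(j14000)| = 6.828e+06 / 1.965e+08 = 0.034748
20 log₁₀(0.034748) = -29.18 dB
∠[(j14000)² + 2040(j14000) + 1.588e+06] = ∠[-1.9441e+08 + j2.856e+07] = 171.64°
∠T(j14000) = −171.64° = -171.64°

|T| = -29.2 dB, ∠T = -171.6°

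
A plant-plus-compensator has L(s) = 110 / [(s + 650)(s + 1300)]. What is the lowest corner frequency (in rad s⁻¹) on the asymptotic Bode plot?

650 rad s⁻¹

Break frequencies occur at each pole and zero magnitude: 650 rad s⁻¹, 1300 rad s⁻¹.
The lowest is 650 rad s⁻¹.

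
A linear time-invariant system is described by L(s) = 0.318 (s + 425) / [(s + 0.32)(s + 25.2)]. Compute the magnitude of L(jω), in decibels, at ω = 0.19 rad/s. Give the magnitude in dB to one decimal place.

|j0.19 + 425| = √(0.19² + 425²) = 425
|j0.19 + 0.32| = √(0.19² + 0.32²) = 0.3722
|j0.19 + 25.2| = √(0.19² + 25.2²) = 25.2
|L(j0.19)| = 0.318 × 425 / (0.3722 × 25.2) = 14.41
20 log₁₀(14.41) = 23.17 dB

23.2 dB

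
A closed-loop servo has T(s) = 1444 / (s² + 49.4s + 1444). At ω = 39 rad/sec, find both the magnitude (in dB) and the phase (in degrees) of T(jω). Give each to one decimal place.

|T| = -2.5 dB, ∠T = -92.3°

|(j39)² + 49.4(j39) + 1444| = |-77 + j1926.6| = 1928
|T(j39)| = 1444 / 1928 = 0.74891
20 log₁₀(0.74891) = -2.51 dB
∠[(j39)² + 49.4(j39) + 1444] = ∠[-77 + j1926.6] = 92.29°
∠T(j39) = −92.29° = -92.29°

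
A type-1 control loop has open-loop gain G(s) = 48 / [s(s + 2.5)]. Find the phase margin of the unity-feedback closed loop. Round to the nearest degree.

Gain crossover: |G(jω)| = 1 at ω ≈ 6.71 rad s⁻¹.
∠G(j6.71) = −90° − arctan(6.71/2.5) ≈ -159.56°
PM = 180° + (-159.56°) = 20.44°

20°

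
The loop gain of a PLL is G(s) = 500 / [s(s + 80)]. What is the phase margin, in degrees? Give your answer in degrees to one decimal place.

Gain crossover: |G(jω)| = 1 at ω ≈ 6.23 rad s⁻¹.
∠G(j6.23) = −90° − arctan(6.23/80) ≈ -94.45°
PM = 180° + (-94.45°) = 85.55°

85.5°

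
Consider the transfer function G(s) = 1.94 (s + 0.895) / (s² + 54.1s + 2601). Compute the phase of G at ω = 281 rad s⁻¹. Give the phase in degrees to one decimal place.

-78.9°

∠(j281 + 0.895) = arctan(281/0.895) = 89.82°
∠[(j281)² + 54.1(j281) + 2601] = ∠[-76360 + j15202] = 168.74°
∠G(j281) = 89.82° − 168.74° = -78.92°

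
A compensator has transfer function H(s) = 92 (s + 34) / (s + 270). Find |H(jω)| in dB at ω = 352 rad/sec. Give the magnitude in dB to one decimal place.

|j352 + 34| = √(352² + 34²) = 353.6
|j352 + 270| = √(352² + 270²) = 443.6
|H(j352)| = 92 × 353.6 / 443.6 = 73.338
20 log₁₀(73.338) = 37.31 dB

37.3 dB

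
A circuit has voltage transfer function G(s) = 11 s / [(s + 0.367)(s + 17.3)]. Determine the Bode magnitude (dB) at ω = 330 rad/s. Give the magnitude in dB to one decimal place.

-29.6 dB

|j330| = 330
|j330 + 0.367| = √(330² + 0.367²) = 330
|j330 + 17.3| = √(330² + 17.3²) = 330.5
|G(j330)| = 11 × 330 / (330 × 330.5) = 0.033288
20 log₁₀(0.033288) = -29.55 dB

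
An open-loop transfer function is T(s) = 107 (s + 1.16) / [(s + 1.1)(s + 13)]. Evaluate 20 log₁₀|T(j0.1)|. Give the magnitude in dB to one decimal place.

18.8 dB

|j0.1 + 1.16| = √(0.1² + 1.16²) = 1.164
|j0.1 + 1.1| = √(0.1² + 1.1²) = 1.105
|j0.1 + 13| = √(0.1² + 13²) = 13
|T(j0.1)| = 107 × 1.164 / (1.105 × 13) = 8.6759
20 log₁₀(8.6759) = 18.77 dB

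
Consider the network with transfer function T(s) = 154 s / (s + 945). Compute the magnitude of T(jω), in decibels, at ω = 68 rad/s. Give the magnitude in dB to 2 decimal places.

20.87 dB

|j68| = 68
|j68 + 945| = √(68² + 945²) = 947.4
|T(j68)| = 154 × 68 / 947.4 = 11.053
20 log₁₀(11.053) = 20.870 dB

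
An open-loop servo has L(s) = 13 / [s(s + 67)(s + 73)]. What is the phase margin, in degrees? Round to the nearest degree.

Gain crossover: |L(jω)| = 1 at ω ≈ 0.00266 rad/sec.
∠L(j0.00266) = −90° − arctan(0.00266/67) − arctan(0.00266/73) ≈ -90.00°
PM = 180° + (-90.00°) = 90.00°

90°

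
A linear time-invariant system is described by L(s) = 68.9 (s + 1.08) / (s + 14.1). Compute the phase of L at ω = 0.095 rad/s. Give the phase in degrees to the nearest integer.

5 deg

∠(j0.095 + 1.08) = arctan(0.095/1.08) = 5.03°
∠(j0.095 + 14.1) = arctan(0.095/14.1) = 0.39°
∠L(j0.095) = 5.03° − 0.39° = 4.64°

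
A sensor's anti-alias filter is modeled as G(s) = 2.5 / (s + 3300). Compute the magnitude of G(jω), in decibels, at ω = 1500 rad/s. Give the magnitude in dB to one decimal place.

|j1500 + 3300| = √(1500² + 3300²) = 3625
|G(j1500)| = 2.5 / 3625 = 0.00068967
20 log₁₀(0.00068967) = -63.23 dB

-63.2 dB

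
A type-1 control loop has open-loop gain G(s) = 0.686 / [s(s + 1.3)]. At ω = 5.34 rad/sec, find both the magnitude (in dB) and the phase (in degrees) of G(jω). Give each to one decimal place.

|j5.34 + 1.3| = √(5.34² + 1.3²) = 5.496
|j5.34| = 5.34
|G(j5.34)| = 0.686 / (5.496 × 5.34) = 0.023374
20 log₁₀(0.023374) = -32.63 dB
∠(j5.34 + 1.3) = arctan(5.34/1.3) = 76.32°
∠(j5.34) = 90.00°
∠G(j5.34) = − (76.32° + 90.00°) = -166.32°

|G| = -32.6 dB, ∠G = -166.3°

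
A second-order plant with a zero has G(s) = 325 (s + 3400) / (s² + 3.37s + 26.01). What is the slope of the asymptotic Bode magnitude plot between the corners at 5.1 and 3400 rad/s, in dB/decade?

In this band the factors already past their corner are: complex pole pair at ωₙ ≈ 5.1; net slope = -40 dB/decade.

-40 dB/decade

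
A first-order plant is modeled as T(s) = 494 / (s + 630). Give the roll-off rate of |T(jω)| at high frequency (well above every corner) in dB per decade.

With 0 zeros and 1 pole, the high-frequency asymptotic slope is 20 × (0 − 1) = -20 dB/decade.

-20 dB/decade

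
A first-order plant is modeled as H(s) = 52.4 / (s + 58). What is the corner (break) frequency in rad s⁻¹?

The single real pole at s = −58 gives a corner at ω = 58 rad s⁻¹.

58 rad s⁻¹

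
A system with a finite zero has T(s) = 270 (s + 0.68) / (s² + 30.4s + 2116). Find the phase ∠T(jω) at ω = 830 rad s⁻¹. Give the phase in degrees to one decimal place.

-87.9°

∠(j830 + 0.68) = arctan(830/0.68) = 89.95°
∠[(j830)² + 30.4(j830) + 2116] = ∠[-6.8678e+05 + j25232] = 177.90°
∠T(j830) = 89.95° − 177.90° = -87.94°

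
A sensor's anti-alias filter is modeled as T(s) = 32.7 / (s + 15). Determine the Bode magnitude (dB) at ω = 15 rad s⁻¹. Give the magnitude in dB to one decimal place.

|j15 + 15| = √(15² + 15²) = 21.21
|T(j15)| = 32.7 / 21.21 = 1.5415
20 log₁₀(1.5415) = 3.76 dB

3.8 dB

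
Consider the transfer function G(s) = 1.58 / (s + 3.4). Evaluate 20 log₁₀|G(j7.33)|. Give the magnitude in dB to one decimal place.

-14.2 dB

|j7.33 + 3.4| = √(7.33² + 3.4²) = 8.08
|G(j7.33)| = 1.58 / 8.08 = 0.19554
20 log₁₀(0.19554) = -14.18 dB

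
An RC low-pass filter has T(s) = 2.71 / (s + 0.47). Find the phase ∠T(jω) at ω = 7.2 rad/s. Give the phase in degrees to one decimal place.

∠(j7.2 + 0.47) = arctan(7.2/0.47) = 86.27°
∠T(j7.2) = −86.27° = -86.27°

-86.3°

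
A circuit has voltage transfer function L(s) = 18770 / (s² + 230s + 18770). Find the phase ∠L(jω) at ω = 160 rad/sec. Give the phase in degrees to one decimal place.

-100.5°

∠[(j160)² + 230(j160) + 18770] = ∠[-6830 + j36800] = 100.51°
∠L(j160) = −100.51° = -100.51°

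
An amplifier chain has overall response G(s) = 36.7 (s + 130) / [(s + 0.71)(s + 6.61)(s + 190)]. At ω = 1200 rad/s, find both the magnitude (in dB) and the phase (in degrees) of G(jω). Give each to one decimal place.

|j1200 + 130| = √(1200² + 130²) = 1207
|j1200 + 0.71| = √(1200² + 0.71²) = 1200
|j1200 + 6.61| = √(1200² + 6.61²) = 1200
|j1200 + 190| = √(1200² + 190²) = 1215
|G(j1200)| = 36.7 × 1207 / (1200 × 1200 × 1215) = 2.5319e-05
20 log₁₀(2.5319e-05) = -91.93 dB
∠(j1200 + 130) = arctan(1200/130) = 83.82°
∠(j1200 + 0.71) = arctan(1200/0.71) = 89.97°
∠(j1200 + 6.61) = arctan(1200/6.61) = 89.68°
∠(j1200 + 190) = arctan(1200/190) = 81.00°
∠G(j1200) = 83.82° − (89.97° + 89.68° + 81.00°) = -176.84°

|G| = -91.9 dB, ∠G = -176.8°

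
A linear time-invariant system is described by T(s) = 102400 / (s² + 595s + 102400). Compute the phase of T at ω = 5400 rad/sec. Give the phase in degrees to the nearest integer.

-174°

∠[(j5400)² + 595(j5400) + 102400] = ∠[-2.9058e+07 + j3.213e+06] = 173.69°
∠T(j5400) = −173.69° = -173.69°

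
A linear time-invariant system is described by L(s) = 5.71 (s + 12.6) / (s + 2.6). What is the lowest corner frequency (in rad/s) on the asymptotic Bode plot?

Break frequencies occur at each pole and zero magnitude: 2.6 rad/s, 12.6 rad/s.
The lowest is 2.6 rad/s.

2.6 rad/s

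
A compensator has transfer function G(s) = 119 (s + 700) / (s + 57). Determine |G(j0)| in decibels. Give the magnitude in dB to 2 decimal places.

G(0) = 119 × 700 / 57 = 1461.4
20 log₁₀(1461.4) = 63.295 dB

63.30 dB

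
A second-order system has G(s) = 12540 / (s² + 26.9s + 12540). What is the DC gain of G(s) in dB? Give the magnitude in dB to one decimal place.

0.0 dB

G(0) = 12540 / 12540 = 1
20 log₁₀(1) = 0.00 dB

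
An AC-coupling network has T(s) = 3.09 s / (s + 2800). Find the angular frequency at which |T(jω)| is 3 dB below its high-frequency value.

For a single-pole high-pass, the −3 dB point is at the pole: ω = 2800 rad/s.

2800 rad/s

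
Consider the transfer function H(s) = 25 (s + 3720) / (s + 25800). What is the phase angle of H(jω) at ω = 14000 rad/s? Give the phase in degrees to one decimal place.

∠(j14000 + 3720) = arctan(14000/3720) = 75.12°
∠(j14000 + 25800) = arctan(14000/25800) = 28.49°
∠H(j14000) = 75.12° − 28.49° = 46.63°

46.6°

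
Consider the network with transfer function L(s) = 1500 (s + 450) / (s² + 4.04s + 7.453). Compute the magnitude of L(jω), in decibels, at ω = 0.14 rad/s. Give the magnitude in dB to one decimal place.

|j0.14 + 450| = √(0.14² + 450²) = 450
|(j0.14)² + 4.04(j0.14) + 7.453| = |7.4334 + j0.5656| = 7.455
|L(j0.14)| = 1500 × 450 / 7.455 = 90545
20 log₁₀(90545) = 99.14 dB

99.1 dB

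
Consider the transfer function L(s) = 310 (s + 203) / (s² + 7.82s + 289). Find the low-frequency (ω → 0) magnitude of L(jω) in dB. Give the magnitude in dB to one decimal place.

L(0) = 310 × 203 / 289 = 217.75
20 log₁₀(217.75) = 46.76 dB

46.8 dB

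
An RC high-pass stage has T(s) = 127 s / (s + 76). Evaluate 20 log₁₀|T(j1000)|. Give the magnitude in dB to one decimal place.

|j1000| = 1000
|j1000 + 76| = √(1000² + 76²) = 1003
|T(j1000)| = 127 × 1000 / 1003 = 126.63
20 log₁₀(126.63) = 42.05 dB

42.1 dB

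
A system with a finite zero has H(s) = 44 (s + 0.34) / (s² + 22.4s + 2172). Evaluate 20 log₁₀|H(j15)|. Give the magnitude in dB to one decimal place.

-9.5 dB

|j15 + 0.34| = √(15² + 0.34²) = 15
|(j15)² + 22.4(j15) + 2172| = |1947 + j336| = 1976
|H(j15)| = 44 × 15 / 1976 = 0.33413
20 log₁₀(0.33413) = -9.52 dB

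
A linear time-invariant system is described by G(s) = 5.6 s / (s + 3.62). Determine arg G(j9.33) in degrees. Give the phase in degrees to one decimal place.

∠(j9.33) = 90.00°
∠(j9.33 + 3.62) = arctan(9.33/3.62) = 68.79°
∠G(j9.33) = 90.00° − 68.79° = 21.21°

21.2°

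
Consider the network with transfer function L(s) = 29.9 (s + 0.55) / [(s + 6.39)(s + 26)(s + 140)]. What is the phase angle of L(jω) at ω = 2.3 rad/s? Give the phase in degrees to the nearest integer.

∠(j2.3 + 0.55) = arctan(2.3/0.55) = 76.55°
∠(j2.3 + 6.39) = arctan(2.3/6.39) = 19.80°
∠(j2.3 + 26) = arctan(2.3/26) = 5.06°
∠(j2.3 + 140) = arctan(2.3/140) = 0.94°
∠L(j2.3) = 76.55° − (19.80° + 5.06° + 0.94°) = 50.76°

51°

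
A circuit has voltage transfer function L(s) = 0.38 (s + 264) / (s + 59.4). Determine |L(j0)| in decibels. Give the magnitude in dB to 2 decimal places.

L(0) = 0.38 × 264 / 59.4 = 1.6889
20 log₁₀(1.6889) = 4.552 dB

4.55 dB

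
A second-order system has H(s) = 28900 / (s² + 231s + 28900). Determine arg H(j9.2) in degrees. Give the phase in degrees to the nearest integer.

-4°

∠[(j9.2)² + 231(j9.2) + 28900] = ∠[28815 + j2125.2] = 4.22°
∠H(j9.2) = −4.22° = -4.22°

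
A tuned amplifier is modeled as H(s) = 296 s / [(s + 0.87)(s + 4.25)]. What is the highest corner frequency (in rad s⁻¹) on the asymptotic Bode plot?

Break frequencies occur at each pole and zero magnitude: 0.87 rad s⁻¹, 4.25 rad s⁻¹.
The highest is 4.25 rad s⁻¹.

4.25 rad s⁻¹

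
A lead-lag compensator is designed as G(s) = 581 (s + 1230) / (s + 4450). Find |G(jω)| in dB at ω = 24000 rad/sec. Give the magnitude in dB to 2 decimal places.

|j24000 + 1230| = √(24000² + 1230²) = 2.403e+04
|j24000 + 4450| = √(24000² + 4450²) = 2.441e+04
|G(j24000)| = 581 × 2.403e+04 / 2.441e+04 = 572.01
20 log₁₀(572.01) = 55.148 dB

55.15 dB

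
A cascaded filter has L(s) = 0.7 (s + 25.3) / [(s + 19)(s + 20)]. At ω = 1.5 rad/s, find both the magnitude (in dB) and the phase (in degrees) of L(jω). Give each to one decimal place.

|j1.5 + 25.3| = √(1.5² + 25.3²) = 25.34
|j1.5 + 19| = √(1.5² + 19²) = 19.06
|j1.5 + 20| = √(1.5² + 20²) = 20.06
|L(j1.5)| = 0.7 × 25.34 / (19.06 × 20.06) = 0.046412
20 log₁₀(0.046412) = -26.67 dB
∠(j1.5 + 25.3) = arctan(1.5/25.3) = 3.39°
∠(j1.5 + 19) = arctan(1.5/19) = 4.51°
∠(j1.5 + 20) = arctan(1.5/20) = 4.29°
∠L(j1.5) = 3.39° − (4.51° + 4.29°) = -5.41°

|L| = -26.7 dB, ∠L = -5.4°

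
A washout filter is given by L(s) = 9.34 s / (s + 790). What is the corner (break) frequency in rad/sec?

The single real pole at s = −790 gives a corner at ω = 790 rad/sec.

790 rad/sec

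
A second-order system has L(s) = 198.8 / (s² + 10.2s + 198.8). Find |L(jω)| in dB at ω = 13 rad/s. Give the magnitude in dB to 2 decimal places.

|(j13)² + 10.2(j13) + 198.8| = |29.8 + j132.6| = 135.9
|L(j13)| = 198.8 / 135.9 = 1.4628
20 log₁₀(1.4628) = 3.303 dB

3.30 dB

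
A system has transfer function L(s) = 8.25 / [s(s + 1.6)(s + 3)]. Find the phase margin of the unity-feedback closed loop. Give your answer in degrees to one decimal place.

Gain crossover: |L(jω)| = 1 at ω ≈ 1.25 rad/s.
∠L(j1.25) = −90° − arctan(1.25/1.6) − arctan(1.25/3) ≈ -150.62°
PM = 180° + (-150.62°) = 29.38°

29.4°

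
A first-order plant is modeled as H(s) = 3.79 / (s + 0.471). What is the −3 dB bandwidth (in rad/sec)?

0.471 rad/sec

For a single-pole low-pass, the −3 dB point is at the pole: ω = 0.471 rad/sec.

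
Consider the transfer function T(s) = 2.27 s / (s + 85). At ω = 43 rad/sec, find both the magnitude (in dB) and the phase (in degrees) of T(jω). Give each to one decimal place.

|T| = 0.2 dB, ∠T = 63.2 deg

|j43| = 43
|j43 + 85| = √(43² + 85²) = 95.26
|T(j43)| = 2.27 × 43 / 95.26 = 1.0247
20 log₁₀(1.0247) = 0.21 dB
∠(j43) = 90.00°
∠(j43 + 85) = arctan(43/85) = 26.83°
∠T(j43) = 90.00° − 26.83° = 63.17°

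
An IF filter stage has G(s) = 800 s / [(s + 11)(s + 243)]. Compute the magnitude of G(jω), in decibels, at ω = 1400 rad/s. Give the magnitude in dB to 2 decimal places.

-4.99 dB

|j1400| = 1400
|j1400 + 11| = √(1400² + 11²) = 1400
|j1400 + 243| = √(1400² + 243²) = 1421
|G(j1400)| = 800 × 1400 / (1400 × 1421) = 0.56299
20 log₁₀(0.56299) = -4.990 dB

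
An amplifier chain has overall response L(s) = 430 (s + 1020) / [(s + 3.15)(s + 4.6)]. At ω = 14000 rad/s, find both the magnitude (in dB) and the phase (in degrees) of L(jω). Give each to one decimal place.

|j14000 + 1020| = √(14000² + 1020²) = 1.404e+04
|j14000 + 3.15| = √(14000² + 3.15²) = 1.4e+04
|j14000 + 4.6| = √(14000² + 4.6²) = 1.4e+04
|L(j14000)| = 430 × 1.404e+04 / (1.4e+04 × 1.4e+04) = 0.030796
20 log₁₀(0.030796) = -30.23 dB
∠(j14000 + 1020) = arctan(14000/1020) = 85.83°
∠(j14000 + 3.15) = arctan(14000/3.15) = 89.99°
∠(j14000 + 4.6) = arctan(14000/4.6) = 89.98°
∠L(j14000) = 85.83° − (89.99° + 89.98°) = -94.14°

|L| = -30.2 dB, ∠L = -94.1 deg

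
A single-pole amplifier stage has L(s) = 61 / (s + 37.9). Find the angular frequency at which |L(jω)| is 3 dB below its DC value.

37.9 rad/s

For a single-pole low-pass, the −3 dB point is at the pole: ω = 37.9 rad/s.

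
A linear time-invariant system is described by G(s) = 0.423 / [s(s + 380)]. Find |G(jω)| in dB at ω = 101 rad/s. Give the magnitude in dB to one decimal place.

-99.5 dB

|j101 + 380| = √(101² + 380²) = 393.2
|j101| = 101
|G(j101)| = 0.423 / (393.2 × 101) = 1.0652e-05
20 log₁₀(1.0652e-05) = -99.45 dB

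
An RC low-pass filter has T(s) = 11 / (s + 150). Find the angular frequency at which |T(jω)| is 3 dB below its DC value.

For a single-pole low-pass, the −3 dB point is at the pole: ω = 150 rad/sec.

150 rad/sec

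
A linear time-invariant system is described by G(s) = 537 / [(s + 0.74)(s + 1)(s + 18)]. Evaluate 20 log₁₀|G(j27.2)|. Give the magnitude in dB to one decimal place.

-33.1 dB

|j27.2 + 0.74| = √(27.2² + 0.74²) = 27.21
|j27.2 + 1| = √(27.2² + 1²) = 27.22
|j27.2 + 18| = √(27.2² + 18²) = 32.62
|G(j27.2)| = 537 / (27.21 × 27.22 × 32.62) = 0.02223
20 log₁₀(0.02223) = -33.06 dB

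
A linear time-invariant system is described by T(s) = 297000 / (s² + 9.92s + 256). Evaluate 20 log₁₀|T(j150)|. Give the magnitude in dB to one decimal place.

|(j150)² + 9.92(j150) + 256| = |-22244 + j1488| = 2.229e+04
|T(j150)| = 297000 / 2.229e+04 = 13.322
20 log₁₀(13.322) = 22.49 dB

22.5 dB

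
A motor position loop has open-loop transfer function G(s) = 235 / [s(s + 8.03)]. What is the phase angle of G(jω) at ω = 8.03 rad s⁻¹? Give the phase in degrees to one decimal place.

∠(j8.03 + 8.03) = arctan(8.03/8.03) = 45.00°
∠(j8.03) = 90.00°
∠G(j8.03) = − (45.00° + 90.00°) = -135.00°

-135.0°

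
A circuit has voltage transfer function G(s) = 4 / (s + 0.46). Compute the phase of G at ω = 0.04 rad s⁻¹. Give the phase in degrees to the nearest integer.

-5°

∠(j0.04 + 0.46) = arctan(0.04/0.46) = 4.97°
∠G(j0.04) = −4.97° = -4.97°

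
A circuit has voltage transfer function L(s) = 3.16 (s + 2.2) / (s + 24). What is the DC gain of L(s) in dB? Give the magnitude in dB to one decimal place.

L(0) = 3.16 × 2.2 / 24 = 0.28967
20 log₁₀(0.28967) = -10.76 dB

-10.8 dB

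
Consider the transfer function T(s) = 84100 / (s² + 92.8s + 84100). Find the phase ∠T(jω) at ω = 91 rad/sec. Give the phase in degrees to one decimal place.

∠[(j91)² + 92.8(j91) + 84100] = ∠[75819 + j8444.8] = 6.36°
∠T(j91) = −6.36° = -6.36°

-6.4°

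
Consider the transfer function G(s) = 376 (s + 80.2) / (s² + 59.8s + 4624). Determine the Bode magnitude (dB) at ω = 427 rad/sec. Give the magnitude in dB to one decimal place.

|j427 + 80.2| = √(427² + 80.2²) = 434.5
|(j427)² + 59.8(j427) + 4624| = |-1.777e+05 + j25535| = 1.795e+05
|G(j427)| = 376 × 434.5 / 1.795e+05 = 0.90993
20 log₁₀(0.90993) = -0.82 dB

-0.8 dB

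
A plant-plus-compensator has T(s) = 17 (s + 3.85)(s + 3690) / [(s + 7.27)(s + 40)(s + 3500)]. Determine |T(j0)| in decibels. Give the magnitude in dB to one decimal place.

-12.5 dB

T(0) = 17 × 3.85 × 3690 / (7.27 × 40 × 3500) = 0.23729
20 log₁₀(0.23729) = -12.49 dB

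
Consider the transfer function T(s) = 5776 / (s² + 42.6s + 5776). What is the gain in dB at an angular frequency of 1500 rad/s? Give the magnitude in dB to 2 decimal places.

|(j1500)² + 42.6(j1500) + 5776| = |-2.2442e+06 + j63900| = 2.245e+06
|T(j1500)| = 5776 / 2.245e+06 = 0.0025727
20 log₁₀(0.0025727) = -51.792 dB

-51.79 dB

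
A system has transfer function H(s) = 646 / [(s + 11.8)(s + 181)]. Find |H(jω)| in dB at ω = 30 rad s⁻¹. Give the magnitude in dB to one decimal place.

|j30 + 11.8| = √(30² + 11.8²) = 32.24
|j30 + 181| = √(30² + 181²) = 183.5
|H(j30)| = 646 / (32.24 × 183.5) = 0.10922
20 log₁₀(0.10922) = -19.23 dB

-19.2 dB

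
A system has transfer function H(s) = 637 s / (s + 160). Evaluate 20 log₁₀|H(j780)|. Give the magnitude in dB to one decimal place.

|j780| = 780
|j780 + 160| = √(780² + 160²) = 796.2
|H(j780)| = 637 × 780 / 796.2 = 624.01
20 log₁₀(624.01) = 55.90 dB

55.9 dB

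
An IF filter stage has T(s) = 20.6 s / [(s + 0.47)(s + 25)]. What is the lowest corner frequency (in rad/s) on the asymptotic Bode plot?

Break frequencies occur at each pole and zero magnitude: 0.47 rad/s, 25 rad/s.
The lowest is 0.47 rad/s.

0.47 rad/s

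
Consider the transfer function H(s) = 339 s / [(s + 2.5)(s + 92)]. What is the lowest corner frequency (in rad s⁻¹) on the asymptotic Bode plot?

2.5 rad s⁻¹

Break frequencies occur at each pole and zero magnitude: 2.5 rad s⁻¹, 92 rad s⁻¹.
The lowest is 2.5 rad s⁻¹.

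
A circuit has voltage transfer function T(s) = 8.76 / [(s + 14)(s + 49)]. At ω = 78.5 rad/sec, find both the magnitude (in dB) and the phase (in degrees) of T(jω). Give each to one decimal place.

|j78.5 + 14| = √(78.5² + 14²) = 79.74
|j78.5 + 49| = √(78.5² + 49²) = 92.54
|T(j78.5)| = 8.76 / (79.74 × 92.54) = 0.0011872
20 log₁₀(0.0011872) = -58.51 dB
∠(j78.5 + 14) = arctan(78.5/14) = 79.89°
∠(j78.5 + 49) = arctan(78.5/49) = 58.03°
∠T(j78.5) = − (79.89° + 58.03°) = -137.92°

|T| = -58.5 dB, ∠T = -137.9°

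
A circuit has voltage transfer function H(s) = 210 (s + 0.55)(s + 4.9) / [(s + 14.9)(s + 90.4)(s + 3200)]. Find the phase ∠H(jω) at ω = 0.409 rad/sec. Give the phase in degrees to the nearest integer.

40°

∠(j0.409 + 0.55) = arctan(0.409/0.55) = 36.64°
∠(j0.409 + 4.9) = arctan(0.409/4.9) = 4.77°
∠(j0.409 + 14.9) = arctan(0.409/14.9) = 1.57°
∠(j0.409 + 90.4) = arctan(0.409/90.4) = 0.26°
∠(j0.409 + 3200) = arctan(0.409/3200) = 0.01°
∠H(j0.409) = 36.64° + 4.77° − (1.57° + 0.26° + 0.01°) = 39.57°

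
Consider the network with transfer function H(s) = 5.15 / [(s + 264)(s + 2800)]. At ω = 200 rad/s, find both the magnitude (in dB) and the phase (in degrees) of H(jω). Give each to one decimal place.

|H| = -105.1 dB, ∠H = -41.2°

|j200 + 264| = √(200² + 264²) = 331.2
|j200 + 2800| = √(200² + 2800²) = 2807
|H(j200)| = 5.15 / (331.2 × 2807) = 5.5392e-06
20 log₁₀(5.5392e-06) = -105.13 dB
∠(j200 + 264) = arctan(200/264) = 37.15°
∠(j200 + 2800) = arctan(200/2800) = 4.09°
∠H(j200) = − (37.15° + 4.09°) = -41.23°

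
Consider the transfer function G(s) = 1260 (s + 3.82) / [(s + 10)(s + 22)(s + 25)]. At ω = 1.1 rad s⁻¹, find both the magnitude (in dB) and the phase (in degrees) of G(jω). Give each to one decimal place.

|G| = -0.9 dB, ∠G = 4.4°

|j1.1 + 3.82| = √(1.1² + 3.82²) = 3.975
|j1.1 + 10| = √(1.1² + 10²) = 10.06
|j1.1 + 22| = √(1.1² + 22²) = 22.03
|j1.1 + 25| = √(1.1² + 25²) = 25.02
|G(j1.1)| = 1260 × 3.975 / (10.06 × 22.03 × 25.02) = 0.90322
20 log₁₀(0.90322) = -0.88 dB
∠(j1.1 + 3.82) = arctan(1.1/3.82) = 16.06°
∠(j1.1 + 10) = arctan(1.1/10) = 6.28°
∠(j1.1 + 22) = arctan(1.1/22) = 2.86°
∠(j1.1 + 25) = arctan(1.1/25) = 2.52°
∠G(j1.1) = 16.06° − (6.28° + 2.86° + 2.52°) = 4.41°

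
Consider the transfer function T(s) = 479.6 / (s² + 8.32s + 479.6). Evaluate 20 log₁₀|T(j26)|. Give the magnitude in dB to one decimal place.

4.3 dB

|(j26)² + 8.32(j26) + 479.6| = |-196.4 + j216.32| = 292.2
|T(j26)| = 479.6 / 292.2 = 1.6415
20 log₁₀(1.6415) = 4.30 dB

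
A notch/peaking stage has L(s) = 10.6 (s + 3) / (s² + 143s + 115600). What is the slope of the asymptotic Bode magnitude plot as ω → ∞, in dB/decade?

With 1 zero and 2 poles, the high-frequency asymptotic slope is 20 × (1 − 2) = -20 dB/decade.

-20 dB/decade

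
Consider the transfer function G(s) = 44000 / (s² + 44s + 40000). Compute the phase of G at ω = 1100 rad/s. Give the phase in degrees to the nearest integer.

-178°

∠[(j1100)² + 44(j1100) + 40000] = ∠[-1.17e+06 + j48400] = 177.63°
∠G(j1100) = −177.63° = -177.63°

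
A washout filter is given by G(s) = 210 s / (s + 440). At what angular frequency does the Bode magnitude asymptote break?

The single real pole at s = −440 gives a corner at ω = 440 rad/s.

440 rad/s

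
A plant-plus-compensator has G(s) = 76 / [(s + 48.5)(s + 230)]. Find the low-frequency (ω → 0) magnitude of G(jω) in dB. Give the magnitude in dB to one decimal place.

G(0) = 76 / (48.5 × 230) = 0.0068131
20 log₁₀(0.0068131) = -43.33 dB

-43.3 dB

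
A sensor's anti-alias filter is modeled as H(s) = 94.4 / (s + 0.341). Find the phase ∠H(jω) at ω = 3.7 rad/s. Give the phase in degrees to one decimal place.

∠(j3.7 + 0.341) = arctan(3.7/0.341) = 84.73°
∠H(j3.7) = −84.73° = -84.73°

-84.7°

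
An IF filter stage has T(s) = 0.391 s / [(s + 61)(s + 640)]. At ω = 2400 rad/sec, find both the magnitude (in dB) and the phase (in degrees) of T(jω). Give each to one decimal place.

|j2400| = 2400
|j2400 + 61| = √(2400² + 61²) = 2401
|j2400 + 640| = √(2400² + 640²) = 2484
|T(j2400)| = 0.391 × 2400 / (2401 × 2484) = 0.00015736
20 log₁₀(0.00015736) = -76.06 dB
∠(j2400) = 90.00°
∠(j2400 + 61) = arctan(2400/61) = 88.54°
∠(j2400 + 640) = arctan(2400/640) = 75.07°
∠T(j2400) = 90.00° − (88.54° + 75.07°) = -73.61°

|T| = -76.1 dB, ∠T = -73.6 deg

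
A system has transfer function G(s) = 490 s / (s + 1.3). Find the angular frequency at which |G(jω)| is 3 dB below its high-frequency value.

For a single-pole high-pass, the −3 dB point is at the pole: ω = 1.3 rad/s.

1.3 rad/s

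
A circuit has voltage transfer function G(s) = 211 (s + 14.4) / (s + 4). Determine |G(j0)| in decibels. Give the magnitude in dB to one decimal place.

G(0) = 211 × 14.4 / 4 = 759.6
20 log₁₀(759.6) = 57.61 dB

57.6 dB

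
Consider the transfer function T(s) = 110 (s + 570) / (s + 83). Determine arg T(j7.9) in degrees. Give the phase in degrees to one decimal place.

∠(j7.9 + 570) = arctan(7.9/570) = 0.79°
∠(j7.9 + 83) = arctan(7.9/83) = 5.44°
∠T(j7.9) = 0.79° − 5.44° = -4.64°

-4.6°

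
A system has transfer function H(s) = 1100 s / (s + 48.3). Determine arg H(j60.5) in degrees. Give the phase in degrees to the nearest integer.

∠(j60.5) = 90.00°
∠(j60.5 + 48.3) = arctan(60.5/48.3) = 51.40°
∠H(j60.5) = 90.00° − 51.40° = 38.60°

39°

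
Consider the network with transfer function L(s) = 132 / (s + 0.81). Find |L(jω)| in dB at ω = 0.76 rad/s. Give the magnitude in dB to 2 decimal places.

41.50 dB

|j0.76 + 0.81| = √(0.76² + 0.81²) = 1.111
|L(j0.76)| = 132 / 1.111 = 118.84
20 log₁₀(118.84) = 41.499 dB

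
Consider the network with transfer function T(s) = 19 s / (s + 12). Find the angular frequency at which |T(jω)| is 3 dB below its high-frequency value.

For a single-pole high-pass, the −3 dB point is at the pole: ω = 12 rad/s.

12 rad/s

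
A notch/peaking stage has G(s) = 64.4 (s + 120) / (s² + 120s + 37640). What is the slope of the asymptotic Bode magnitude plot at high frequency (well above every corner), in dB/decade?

With 1 zero and 2 poles, the high-frequency asymptotic slope is 20 × (1 − 2) = -20 dB/decade.

-20 dB/decade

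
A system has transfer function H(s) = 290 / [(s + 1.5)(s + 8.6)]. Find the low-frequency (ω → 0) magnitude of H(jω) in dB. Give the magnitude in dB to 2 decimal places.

27.04 dB

H(0) = 290 / (1.5 × 8.6) = 22.481
20 log₁₀(22.481) = 27.036 dB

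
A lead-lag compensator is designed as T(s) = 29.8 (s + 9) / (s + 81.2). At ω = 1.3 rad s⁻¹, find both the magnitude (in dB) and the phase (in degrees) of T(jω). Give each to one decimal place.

|j1.3 + 9| = √(1.3² + 9²) = 9.093
|j1.3 + 81.2| = √(1.3² + 81.2²) = 81.21
|T(j1.3)| = 29.8 × 9.093 / 81.21 = 3.3368
20 log₁₀(3.3368) = 10.47 dB
∠(j1.3 + 9) = arctan(1.3/9) = 8.22°
∠(j1.3 + 81.2) = arctan(1.3/81.2) = 0.92°
∠T(j1.3) = 8.22° − 0.92° = 7.30°

|T| = 10.5 dB, ∠T = 7.3°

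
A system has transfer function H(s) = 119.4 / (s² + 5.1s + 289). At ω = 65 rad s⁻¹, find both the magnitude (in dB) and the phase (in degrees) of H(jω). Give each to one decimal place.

|(j65)² + 5.1(j65) + 289| = |-3936 + j331.5| = 3950
|H(j65)| = 119.4 / 3950 = 0.030228
20 log₁₀(0.030228) = -30.39 dB
∠[(j65)² + 5.1(j65) + 289] = ∠[-3936 + j331.5] = 175.19°
∠H(j65) = −175.19° = -175.19°

|H| = -30.4 dB, ∠H = -175.2°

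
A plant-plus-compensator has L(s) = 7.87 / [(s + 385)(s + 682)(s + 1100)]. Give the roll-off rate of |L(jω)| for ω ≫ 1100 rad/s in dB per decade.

-60 dB/decade

With 0 zeros and 3 poles, the high-frequency asymptotic slope is 20 × (0 − 3) = -60 dB/decade.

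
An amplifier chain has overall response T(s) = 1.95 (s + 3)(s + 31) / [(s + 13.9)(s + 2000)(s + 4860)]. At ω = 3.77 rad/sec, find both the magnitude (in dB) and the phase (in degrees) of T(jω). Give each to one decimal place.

|T| = -113.6 dB, ∠T = 43.1°

|j3.77 + 3| = √(3.77² + 3²) = 4.818
|j3.77 + 31| = √(3.77² + 31²) = 31.23
|j3.77 + 13.9| = √(3.77² + 13.9²) = 14.4
|j3.77 + 2000| = √(3.77² + 2000²) = 2000
|j3.77 + 4860| = √(3.77² + 4860²) = 4860
|T(j3.77)| = 1.95 × 4.818 × 31.23 / (14.4 × 2000 × 4860) = 2.0958e-06
20 log₁₀(2.0958e-06) = -113.57 dB
∠(j3.77 + 3) = arctan(3.77/3) = 51.49°
∠(j3.77 + 31) = arctan(3.77/31) = 6.93°
∠(j3.77 + 13.9) = arctan(3.77/13.9) = 15.17°
∠(j3.77 + 2000) = arctan(3.77/2000) = 0.11°
∠(j3.77 + 4860) = arctan(3.77/4860) = 0.04°
∠T(j3.77) = 51.49° + 6.93° − (15.17° + 0.11° + 0.04°) = 43.10°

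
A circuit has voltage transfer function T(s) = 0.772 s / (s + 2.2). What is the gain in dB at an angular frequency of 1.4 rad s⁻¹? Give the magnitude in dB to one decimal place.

|j1.4| = 1.4
|j1.4 + 2.2| = √(1.4² + 2.2²) = 2.608
|T(j1.4)| = 0.772 × 1.4 / 2.608 = 0.41447
20 log₁₀(0.41447) = -7.65 dB

-7.7 dB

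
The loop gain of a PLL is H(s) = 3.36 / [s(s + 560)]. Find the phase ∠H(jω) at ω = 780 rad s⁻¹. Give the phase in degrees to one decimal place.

∠(j780 + 560) = arctan(780/560) = 54.32°
∠(j780) = 90.00°
∠H(j780) = − (54.32° + 90.00°) = -144.32°

-144.3°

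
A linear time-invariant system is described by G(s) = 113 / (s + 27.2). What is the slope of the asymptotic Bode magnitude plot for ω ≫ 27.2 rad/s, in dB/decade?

With 0 zeros and 1 pole, the high-frequency asymptotic slope is 20 × (0 − 1) = -20 dB/decade.

-20 dB/decade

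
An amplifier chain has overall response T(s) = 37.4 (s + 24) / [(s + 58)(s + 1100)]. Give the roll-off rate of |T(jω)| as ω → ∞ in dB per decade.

-20 dB/decade

With 1 zero and 2 poles, the high-frequency asymptotic slope is 20 × (1 − 2) = -20 dB/decade.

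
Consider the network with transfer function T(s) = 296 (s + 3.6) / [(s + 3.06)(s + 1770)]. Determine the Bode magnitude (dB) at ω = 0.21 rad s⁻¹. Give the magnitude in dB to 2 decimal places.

|j0.21 + 3.6| = √(0.21² + 3.6²) = 3.606
|j0.21 + 3.06| = √(0.21² + 3.06²) = 3.067
|j0.21 + 1770| = √(0.21² + 1770²) = 1770
|T(j0.21)| = 296 × 3.606 / (3.067 × 1770) = 0.19662
20 log₁₀(0.19662) = -14.128 dB

-14.13 dB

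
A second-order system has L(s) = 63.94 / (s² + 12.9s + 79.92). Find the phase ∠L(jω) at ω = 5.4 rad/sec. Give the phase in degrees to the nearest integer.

∠[(j5.4)² + 12.9(j5.4) + 79.92] = ∠[50.76 + j69.66] = 53.92°
∠L(j5.4) = −53.92° = -53.92°

-54°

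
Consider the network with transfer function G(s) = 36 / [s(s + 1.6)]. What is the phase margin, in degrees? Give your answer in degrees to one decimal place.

15.2°

Gain crossover: |G(jω)| = 1 at ω ≈ 5.89 rad s⁻¹.
∠G(j5.89) = −90° − arctan(5.89/1.6) ≈ -164.81°
PM = 180° + (-164.81°) = 15.19°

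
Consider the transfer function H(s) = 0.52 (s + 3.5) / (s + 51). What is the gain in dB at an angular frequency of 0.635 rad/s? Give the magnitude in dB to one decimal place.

-28.8 dB

|j0.635 + 3.5| = √(0.635² + 3.5²) = 3.557
|j0.635 + 51| = √(0.635² + 51²) = 51
|H(j0.635)| = 0.52 × 3.557 / 51 = 0.036266
20 log₁₀(0.036266) = -28.81 dB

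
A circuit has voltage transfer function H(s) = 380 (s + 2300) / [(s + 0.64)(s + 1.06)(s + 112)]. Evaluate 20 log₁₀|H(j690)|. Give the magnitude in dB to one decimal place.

|j690 + 2300| = √(690² + 2300²) = 2401
|j690 + 0.64| = √(690² + 0.64²) = 690
|j690 + 1.06| = √(690² + 1.06²) = 690
|j690 + 112| = √(690² + 112²) = 699
|H(j690)| = 380 × 2401 / (690 × 690 × 699) = 0.0027418
20 log₁₀(0.0027418) = -51.24 dB

-51.2 dB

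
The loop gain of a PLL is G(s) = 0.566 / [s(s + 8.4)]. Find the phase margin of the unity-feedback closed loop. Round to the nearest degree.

Gain crossover: |G(jω)| = 1 at ω ≈ 0.0674 rad/s.
∠G(j0.0674) = −90° − arctan(0.0674/8.4) ≈ -90.46°
PM = 180° + (-90.46°) = 89.54°

90°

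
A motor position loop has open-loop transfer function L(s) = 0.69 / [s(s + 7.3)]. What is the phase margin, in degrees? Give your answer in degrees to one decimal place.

89.3 deg

Gain crossover: |L(jω)| = 1 at ω ≈ 0.0945 rad/s.
∠L(j0.0945) = −90° − arctan(0.0945/7.3) ≈ -90.74°
PM = 180° + (-90.74°) = 89.26°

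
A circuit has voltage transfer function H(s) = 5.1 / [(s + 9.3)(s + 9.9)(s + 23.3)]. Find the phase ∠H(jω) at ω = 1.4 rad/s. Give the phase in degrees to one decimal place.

-20.0°

∠(j1.4 + 9.3) = arctan(1.4/9.3) = 8.56°
∠(j1.4 + 9.9) = arctan(1.4/9.9) = 8.05°
∠(j1.4 + 23.3) = arctan(1.4/23.3) = 3.44°
∠H(j1.4) = − (8.56° + 8.05° + 3.44°) = -20.05°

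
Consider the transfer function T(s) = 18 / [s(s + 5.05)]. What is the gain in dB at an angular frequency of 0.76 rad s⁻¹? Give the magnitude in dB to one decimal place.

13.3 dB

|j0.76 + 5.05| = √(0.76² + 5.05²) = 5.107
|j0.76| = 0.76
|T(j0.76)| = 18 / (5.107 × 0.76) = 4.6377
20 log₁₀(4.6377) = 13.33 dB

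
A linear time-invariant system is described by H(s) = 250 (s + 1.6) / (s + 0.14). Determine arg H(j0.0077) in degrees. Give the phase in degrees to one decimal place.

-2.9°

∠(j0.0077 + 1.6) = arctan(0.0077/1.6) = 0.28°
∠(j0.0077 + 0.14) = arctan(0.0077/0.14) = 3.15°
∠H(j0.0077) = 0.28° − 3.15° = -2.87°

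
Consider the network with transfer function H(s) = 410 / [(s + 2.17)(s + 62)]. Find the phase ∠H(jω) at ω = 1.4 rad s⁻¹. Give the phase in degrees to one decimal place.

-34.1°

∠(j1.4 + 2.17) = arctan(1.4/2.17) = 32.83°
∠(j1.4 + 62) = arctan(1.4/62) = 1.29°
∠H(j1.4) = − (32.83° + 1.29°) = -34.12°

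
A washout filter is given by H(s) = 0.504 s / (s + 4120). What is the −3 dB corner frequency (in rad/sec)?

For a single-pole high-pass, the −3 dB point is at the pole: ω = 4120 rad/sec.

4120 rad/sec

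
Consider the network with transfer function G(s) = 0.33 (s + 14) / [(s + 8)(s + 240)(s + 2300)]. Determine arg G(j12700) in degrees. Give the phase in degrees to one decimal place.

∠(j12700 + 14) = arctan(12700/14) = 89.94°
∠(j12700 + 8) = arctan(12700/8) = 89.96°
∠(j12700 + 240) = arctan(12700/240) = 88.92°
∠(j12700 + 2300) = arctan(12700/2300) = 79.73°
∠G(j12700) = 89.94° − (89.96° + 88.92° + 79.73°) = -168.68°

-168.7°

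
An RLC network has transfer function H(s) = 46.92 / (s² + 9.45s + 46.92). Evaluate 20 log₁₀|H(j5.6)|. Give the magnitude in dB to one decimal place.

-1.4 dB

|(j5.6)² + 9.45(j5.6) + 46.92| = |15.56 + j52.92| = 55.16
|H(j5.6)| = 46.92 / 55.16 = 0.85061
20 log₁₀(0.85061) = -1.41 dB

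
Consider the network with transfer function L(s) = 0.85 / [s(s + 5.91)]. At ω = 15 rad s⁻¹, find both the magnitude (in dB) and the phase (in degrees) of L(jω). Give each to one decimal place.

|L| = -49.1 dB, ∠L = -158.5 deg

|j15 + 5.91| = √(15² + 5.91²) = 16.12
|j15| = 15
|L(j15)| = 0.85 / (16.12 × 15) = 0.0035148
20 log₁₀(0.0035148) = -49.08 dB
∠(j15 + 5.91) = arctan(15/5.91) = 68.50°
∠(j15) = 90.00°
∠L(j15) = − (68.50° + 90.00°) = -158.50°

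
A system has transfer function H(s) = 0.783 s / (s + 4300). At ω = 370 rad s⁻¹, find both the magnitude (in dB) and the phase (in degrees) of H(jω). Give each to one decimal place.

|H| = -23.5 dB, ∠H = 85.1°

|j370| = 370
|j370 + 4300| = √(370² + 4300²) = 4316
|H(j370)| = 0.783 × 370 / 4316 = 0.067126
20 log₁₀(0.067126) = -23.46 dB
∠(j370) = 90.00°
∠(j370 + 4300) = arctan(370/4300) = 4.92°
∠H(j370) = 90.00° − 4.92° = 85.08°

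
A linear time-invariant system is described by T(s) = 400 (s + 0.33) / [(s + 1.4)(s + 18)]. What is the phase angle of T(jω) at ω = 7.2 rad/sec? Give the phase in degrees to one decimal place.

-13.4°

∠(j7.2 + 0.33) = arctan(7.2/0.33) = 87.38°
∠(j7.2 + 1.4) = arctan(7.2/1.4) = 79.00°
∠(j7.2 + 18) = arctan(7.2/18) = 21.80°
∠T(j7.2) = 87.38° − (79.00° + 21.80°) = -13.42°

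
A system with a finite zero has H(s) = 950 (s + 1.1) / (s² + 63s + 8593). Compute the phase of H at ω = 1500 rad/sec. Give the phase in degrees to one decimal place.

∠(j1500 + 1.1) = arctan(1500/1.1) = 89.96°
∠[(j1500)² + 63(j1500) + 8593] = ∠[-2.2414e+06 + j94500] = 177.59°
∠H(j1500) = 89.96° − 177.59° = -87.63°

-87.6°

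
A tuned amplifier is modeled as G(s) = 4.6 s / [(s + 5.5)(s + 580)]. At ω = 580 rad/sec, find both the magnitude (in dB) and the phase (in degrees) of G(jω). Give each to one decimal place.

|G| = -45.0 dB, ∠G = -44.5 deg

|j580| = 580
|j580 + 5.5| = √(580² + 5.5²) = 580
|j580 + 580| = √(580² + 580²) = 820.2
|G(j580)| = 4.6 × 580 / (580 × 820.2) = 0.0056078
20 log₁₀(0.0056078) = -45.02 dB
∠(j580) = 90.00°
∠(j580 + 5.5) = arctan(580/5.5) = 89.46°
∠(j580 + 580) = arctan(580/580) = 45.00°
∠G(j580) = 90.00° − (89.46° + 45.00°) = -44.46°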